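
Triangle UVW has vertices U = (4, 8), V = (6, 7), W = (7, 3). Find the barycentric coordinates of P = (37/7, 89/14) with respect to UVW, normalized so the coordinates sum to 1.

Signed area of the reference triangle: [UVW] = ½·(4·(7−3) + 6·(3−8) + 7·(8−7)) = ½·(16 − 30 + 7) = -7/2.
[PVW] = ½·((37/7)·(7−3) + 6·(3−(89/14)) + 7·(89/14−7)) = ½·(148/7 − 141/7 − 9/2) = -7/4, so the U-coordinate is (-7/4)/(-7/2) = 1/2.
[UPW] = ½·(4·(89/14−3) + (37/7)·(3−8) + 7·(8−(89/14))) = ½·(94/7 − 185/7 + 23/2) = -3/4, so the V-coordinate is 3/14.
[UVP] = ½·(4·(7−(89/14)) + 6·(89/14−8) + (37/7)·(8−7)) = ½·(18/7 − 69/7 + 37/7) = -1, so the W-coordinate is 2/7.
Check: 1/2 + 3/14 + 2/7 = 1.

(1/2, 3/14, 2/7)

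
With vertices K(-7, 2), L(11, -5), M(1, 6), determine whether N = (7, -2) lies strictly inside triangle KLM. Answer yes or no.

yes

Barycentric coordinates of N: (7/64, 11/16, 13/64).
The three coordinates are positive, positive, positive; a point is interior exactly when all three are positive.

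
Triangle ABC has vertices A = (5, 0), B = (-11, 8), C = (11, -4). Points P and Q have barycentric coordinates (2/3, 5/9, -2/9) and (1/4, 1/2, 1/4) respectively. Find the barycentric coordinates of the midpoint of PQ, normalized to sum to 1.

(11/24, 19/36, 1/72)

Since both coordinate triples sum to 1, the midpoint's barycentrics are the componentwise average.
(2/3+1/4)/2 = 11/24; similarly 19/36 and 1/72.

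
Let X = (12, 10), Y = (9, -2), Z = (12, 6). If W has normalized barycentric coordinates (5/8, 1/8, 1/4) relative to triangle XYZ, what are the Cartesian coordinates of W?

(93/8, 15/2)

W = (5/8)·X + (1/8)·Y + (1/4)·Z.
x-coordinate: (5/8)·12 + (1/8)·9 + (1/4)·12 = 93/8.
y-coordinate: (5/8)·10 + (1/8)·(-2) + (1/4)·6 = 15/2.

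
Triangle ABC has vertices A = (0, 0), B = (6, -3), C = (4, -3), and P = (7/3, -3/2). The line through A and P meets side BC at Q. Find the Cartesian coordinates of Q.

Barycentric coordinates of P with respect to ABC: (1/2, 1/6, 1/3).
On side BC the A-coordinate is zero; dropping P's A-weight 1/2 and renormalizing the remaining 1/6 : 1/3 gives weights 1/3, 2/3 on B, C.
Q = (1/3)·(6, -3) + (2/3)·(4, -3) = (14/3, -3).

(14/3, -3)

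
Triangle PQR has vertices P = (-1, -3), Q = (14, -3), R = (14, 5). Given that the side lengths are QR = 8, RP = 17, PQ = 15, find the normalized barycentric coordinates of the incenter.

(1/5, 17/40, 3/8)

The incenter has barycentric coordinates proportional to the opposite side lengths: (8 : 17 : 15).
Normalizing by 8+17+15 = 40 gives (1/5, 17/40, 3/8).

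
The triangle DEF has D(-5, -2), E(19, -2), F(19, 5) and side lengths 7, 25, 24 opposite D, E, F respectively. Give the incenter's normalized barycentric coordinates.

The incenter has barycentric coordinates proportional to the opposite side lengths: (7 : 25 : 24).
Normalizing by 7+25+24 = 56 gives (1/8, 25/56, 3/7).

(1/8, 25/56, 3/7)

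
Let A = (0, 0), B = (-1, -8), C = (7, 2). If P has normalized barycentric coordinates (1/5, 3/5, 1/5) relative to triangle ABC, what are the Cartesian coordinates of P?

(4/5, -22/5)

P = (1/5)·A + (3/5)·B + (1/5)·C.
x-coordinate: (1/5)·0 + (3/5)·(-1) + (1/5)·7 = 4/5.
y-coordinate: (1/5)·0 + (3/5)·(-8) + (1/5)·2 = -22/5.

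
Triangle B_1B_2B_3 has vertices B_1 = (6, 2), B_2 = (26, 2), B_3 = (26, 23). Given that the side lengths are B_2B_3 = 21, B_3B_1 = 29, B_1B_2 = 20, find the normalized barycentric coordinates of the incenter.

The incenter has barycentric coordinates proportional to the opposite side lengths: (21 : 29 : 20).
Normalizing by 21+29+20 = 70 gives (3/10, 29/70, 2/7).

(3/10, 29/70, 2/7)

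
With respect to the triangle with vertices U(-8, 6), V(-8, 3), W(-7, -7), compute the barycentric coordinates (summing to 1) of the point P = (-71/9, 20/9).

Signed area of the reference triangle: [UVW] = ½·((-8)·(3−(-7)) + (-8)·(-7−6) + (-7)·(6−3)) = ½·(-80 + 104 − 21) = 3/2.
[PVW] = ½·((-71/9)·(3−(-7)) + (-8)·(-7−(20/9)) + (-7)·(20/9−3)) = ½·(-710/9 + 664/9 + 49/9) = 1/6, so the U-coordinate is (1/6)/(3/2) = 1/9.
[UPW] = ½·((-8)·(20/9−(-7)) + (-71/9)·(-7−6) + (-7)·(6−(20/9))) = ½·(-664/9 + 923/9 − 238/9) = 7/6, so the V-coordinate is 7/9.
[UVP] = ½·((-8)·(3−(20/9)) + (-8)·(20/9−6) + (-71/9)·(6−3)) = ½·(-56/9 + 272/9 − 71/3) = 1/6, so the W-coordinate is 1/9.

(1/9, 7/9, 1/9)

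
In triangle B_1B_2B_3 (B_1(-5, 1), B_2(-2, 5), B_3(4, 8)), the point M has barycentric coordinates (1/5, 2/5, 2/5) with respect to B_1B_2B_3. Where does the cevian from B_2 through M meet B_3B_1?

Line B_2M meets B_3B_1 where the B_2-coordinate vanishes; zeroing M's B_2-weight and renormalizing leaves B_3, B_1-weights 2/5 : 1/5 → (2/3, 1/3).
So N = (2/3)·B_3 + (1/3)·B_1 = (1, 17/3).

(1, 17/3)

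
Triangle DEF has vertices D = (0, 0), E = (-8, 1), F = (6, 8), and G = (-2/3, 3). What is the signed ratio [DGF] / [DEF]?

1/3

[DEF] = ½·(0·(1−8) + (-8)·(8−0) + 6·(0−1)) = ½·(0 − 64 − 6) = -35.
[DGF] = ½·(0·(3−8) + (-2/3)·(8−0) + 6·(0−3)) = ½·(0 − 16/3 − 18) = -35/3, so the ratio is (-35/3)/(-35) = 1/3.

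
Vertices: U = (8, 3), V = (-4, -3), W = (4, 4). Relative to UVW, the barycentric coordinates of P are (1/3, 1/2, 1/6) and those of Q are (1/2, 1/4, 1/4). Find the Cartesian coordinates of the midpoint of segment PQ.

Barycentric coordinates of the midpoint are the average: (5/12, 3/8, 5/24).
Converting: (5/12)·U + (3/8)·V + (5/24)·W = (8/3, 23/24).

(8/3, 23/24)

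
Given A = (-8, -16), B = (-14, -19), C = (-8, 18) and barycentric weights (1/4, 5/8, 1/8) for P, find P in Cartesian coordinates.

P = (1/4)·A + (5/8)·B + (1/8)·C.
x-coordinate: (1/4)·(-8) + (5/8)·(-14) + (1/8)·(-8) = -47/4.
y-coordinate: (1/4)·(-16) + (5/8)·(-19) + (1/8)·18 = -109/8.

(-47/4, -109/8)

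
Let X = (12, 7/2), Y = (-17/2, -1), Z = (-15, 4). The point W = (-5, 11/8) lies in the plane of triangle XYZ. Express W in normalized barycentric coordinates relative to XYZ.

Signed area of the reference triangle: [XYZ] = ½·(12·(-1−4) + (-17/2)·(4−(7/2)) + (-15)·(7/2−(-1))) = ½·(-60 − 17/4 − 135/2) = -527/8.
[WYZ] = ½·((-5)·(-1−4) + (-17/2)·(4−(11/8)) + (-15)·(11/8−(-1))) = ½·(25 − 357/16 − 285/8) = -527/32, so the X-coordinate is (-527/32)/(-527/8) = 1/4.
[XWZ] = ½·(12·(11/8−4) + (-5)·(4−(7/2)) + (-15)·(7/2−(11/8))) = ½·(-63/2 − 5/2 − 255/8) = -527/16, so the Y-coordinate is 1/2.
[XYW] = ½·(12·(-1−(11/8)) + (-17/2)·(11/8−(7/2)) + (-5)·(7/2−(-1))) = ½·(-57/2 + 289/16 − 45/2) = -527/32, so the Z-coordinate is 1/4.

(1/4, 1/2, 1/4)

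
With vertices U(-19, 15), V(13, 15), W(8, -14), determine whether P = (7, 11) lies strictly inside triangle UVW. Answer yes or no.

yes

Barycentric coordinates of P: (77/464, 323/464, 4/29).
The three coordinates are positive, positive, positive; a point is interior exactly when all three are positive.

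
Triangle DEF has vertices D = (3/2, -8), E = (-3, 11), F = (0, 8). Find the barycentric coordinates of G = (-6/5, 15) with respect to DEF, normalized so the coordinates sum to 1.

(-2/5, 1/5, 6/5)

Signed area of the reference triangle: [DEF] = ½·((3/2)·(11−8) + (-3)·(8−(-8)) + 0·(-8−11)) = ½·(9/2 − 48 + 0) = -87/4.
[GEF] = ½·((-6/5)·(11−8) + (-3)·(8−15) + 0·(15−11)) = ½·(-18/5 + 21 + 0) = 87/10, so the D-coordinate is (87/10)/(-87/4) = -2/5.
[DGF] = ½·((3/2)·(15−8) + (-6/5)·(8−(-8)) + 0·(-8−15)) = ½·(21/2 − 96/5 + 0) = -87/20, so the E-coordinate is 1/5.
[DEG] = ½·((3/2)·(11−15) + (-3)·(15−(-8)) + (-6/5)·(-8−11)) = ½·(-6 − 69 + 114/5) = -261/10, so the F-coordinate is 6/5.
Check: -2/5 + 1/5 + 6/5 = 1.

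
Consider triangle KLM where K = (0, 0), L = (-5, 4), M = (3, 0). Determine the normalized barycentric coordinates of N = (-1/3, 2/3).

(2/3, 1/6, 1/6)

Signed area of the reference triangle: [KLM] = ½·(0·(4−0) + (-5)·(0−0) + 3·(0−4)) = ½·(0 + 0 − 12) = -6.
[NLM] = ½·((-1/3)·(4−0) + (-5)·(0−(2/3)) + 3·(2/3−4)) = ½·(-4/3 + 10/3 − 10) = -4, so the K-coordinate is (-4)/(-6) = 2/3.
[KNM] = ½·(0·(2/3−0) + (-1/3)·(0−0) + 3·(0−(2/3))) = ½·(0 + 0 − 2) = -1, so the L-coordinate is 1/6.
[KLN] = ½·(0·(4−(2/3)) + (-5)·(2/3−0) + (-1/3)·(0−4)) = ½·(0 − 10/3 + 4/3) = -1, so the M-coordinate is 1/6.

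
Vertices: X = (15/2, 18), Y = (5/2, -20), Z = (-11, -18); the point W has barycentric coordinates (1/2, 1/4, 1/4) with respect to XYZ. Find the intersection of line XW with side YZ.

(-17/4, -19)

Line XW meets YZ where the X-coordinate vanishes; zeroing W's X-weight and renormalizing leaves Y, Z-weights 1/4 : 1/4 → (1/2, 1/2).
So V = (1/2)·Y + (1/2)·Z = (-17/4, -19).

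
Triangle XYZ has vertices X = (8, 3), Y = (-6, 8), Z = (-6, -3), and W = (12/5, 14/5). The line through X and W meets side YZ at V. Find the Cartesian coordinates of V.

(-6, 5/2)

Barycentric coordinates of W with respect to XYZ: (3/5, 1/5, 1/5).
On side YZ the X-coordinate is zero; dropping W's X-weight 3/5 and renormalizing the remaining 1/5 : 1/5 gives weights 1/2, 1/2 on Y, Z.
V = (1/2)·(-6, 8) + (1/2)·(-6, -3) = (-6, 5/2).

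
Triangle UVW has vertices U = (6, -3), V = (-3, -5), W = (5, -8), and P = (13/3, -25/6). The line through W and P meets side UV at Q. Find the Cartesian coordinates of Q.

(21/5, -17/5)

Barycentric coordinates of P with respect to UVW: (2/3, 1/6, 1/6).
On side UV the W-coordinate is zero; dropping P's W-weight 1/6 and renormalizing the remaining 2/3 : 1/6 gives weights 4/5, 1/5 on U, V.
Q = (4/5)·(6, -3) + (1/5)·(-3, -5) = (21/5, -17/5).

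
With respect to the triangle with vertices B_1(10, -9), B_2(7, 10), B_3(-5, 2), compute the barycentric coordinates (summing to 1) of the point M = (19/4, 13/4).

(1/4, 1/2, 1/4)

Signed area of the reference triangle: [B_1B_2B_3] = ½·(10·(10−2) + 7·(2−(-9)) + (-5)·(-9−10)) = ½·(80 + 77 + 95) = 126.
[MB_2B_3] = ½·((19/4)·(10−2) + 7·(2−(13/4)) + (-5)·(13/4−10)) = ½·(38 − 35/4 + 135/4) = 63/2, so the B_1-coordinate is (63/2)/126 = 1/4.
[B_1MB_3] = ½·(10·(13/4−2) + (19/4)·(2−(-9)) + (-5)·(-9−(13/4))) = ½·(25/2 + 209/4 + 245/4) = 63, so the B_2-coordinate is 1/2.
[B_1B_2M] = ½·(10·(10−(13/4)) + 7·(13/4−(-9)) + (19/4)·(-9−10)) = ½·(135/2 + 343/4 − 361/4) = 63/2, so the B_3-coordinate is 1/4.
Check: 1/4 + 1/2 + 1/4 = 1.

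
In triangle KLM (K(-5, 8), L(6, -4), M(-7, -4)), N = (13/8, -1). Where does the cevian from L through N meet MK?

Barycentric coordinates of N with respect to KLM: (1/4, 5/8, 1/8).
On side MK the L-coordinate is zero; dropping N's L-weight 5/8 and renormalizing the remaining 1/8 : 1/4 gives weights 1/3, 2/3 on M, K.
J = (1/3)·(-7, -4) + (2/3)·(-5, 8) = (-17/3, 4).

(-17/3, 4)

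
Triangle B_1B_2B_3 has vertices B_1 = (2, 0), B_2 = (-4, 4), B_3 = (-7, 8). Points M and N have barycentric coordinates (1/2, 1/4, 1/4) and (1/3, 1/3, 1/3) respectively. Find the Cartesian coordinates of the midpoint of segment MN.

(-19/8, 7/2)

Barycentric coordinates of the midpoint are the average: (5/12, 7/24, 7/24).
Converting: (5/12)·B_1 + (7/24)·B_2 + (7/24)·B_3 = (-19/8, 7/2).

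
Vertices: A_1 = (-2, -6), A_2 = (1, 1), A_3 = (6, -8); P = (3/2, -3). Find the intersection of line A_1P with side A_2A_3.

Barycentric coordinates of P with respect to A_1A_2A_3: (1/4, 1/2, 1/4).
On side A_2A_3 the A_1-coordinate is zero; dropping P's A_1-weight 1/4 and renormalizing the remaining 1/2 : 1/4 gives weights 2/3, 1/3 on A_2, A_3.
Q = (2/3)·(1, 1) + (1/3)·(6, -8) = (8/3, -2).

(8/3, -2)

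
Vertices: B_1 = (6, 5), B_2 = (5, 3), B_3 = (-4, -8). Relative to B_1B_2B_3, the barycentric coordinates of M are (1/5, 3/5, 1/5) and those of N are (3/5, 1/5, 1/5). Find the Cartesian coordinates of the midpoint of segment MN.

Barycentric coordinates of the midpoint are the average: (2/5, 2/5, 1/5).
Converting: (2/5)·B_1 + (2/5)·B_2 + (1/5)·B_3 = (18/5, 8/5).

(18/5, 8/5)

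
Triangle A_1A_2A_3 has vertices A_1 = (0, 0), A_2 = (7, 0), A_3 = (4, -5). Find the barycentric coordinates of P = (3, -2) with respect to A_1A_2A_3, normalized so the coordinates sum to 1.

(2/5, 1/5, 2/5)

Signed area of the reference triangle: [A_1A_2A_3] = ½·(0·(0−(-5)) + 7·(-5−0) + 4·(0−0)) = ½·(0 − 35 + 0) = -35/2.
[PA_2A_3] = ½·(3·(0−(-5)) + 7·(-5−(-2)) + 4·(-2−0)) = ½·(15 − 21 − 8) = -7, so the A_1-coordinate is (-7)/(-35/2) = 2/5.
[A_1PA_3] = ½·(0·(-2−(-5)) + 3·(-5−0) + 4·(0−(-2))) = ½·(0 − 15 + 8) = -7/2, so the A_2-coordinate is 1/5.
[A_1A_2P] = ½·(0·(0−(-2)) + 7·(-2−0) + 3·(0−0)) = ½·(0 − 14 + 0) = -7, so the A_3-coordinate is 2/5.
Check: 2/5 + 1/5 + 2/5 = 1.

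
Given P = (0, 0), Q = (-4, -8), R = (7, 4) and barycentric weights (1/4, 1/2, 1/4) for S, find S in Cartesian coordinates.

S = (1/4)·P + (1/2)·Q + (1/4)·R.
x-coordinate: (1/4)·0 + (1/2)·(-4) + (1/4)·7 = -1/4.
y-coordinate: (1/4)·0 + (1/2)·(-8) + (1/4)·4 = -3.

(-1/4, -3)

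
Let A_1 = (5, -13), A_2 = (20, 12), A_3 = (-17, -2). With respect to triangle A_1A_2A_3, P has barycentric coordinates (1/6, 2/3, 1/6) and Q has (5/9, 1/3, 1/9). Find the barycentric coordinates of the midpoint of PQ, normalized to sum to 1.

Since both coordinate triples sum to 1, the midpoint's barycentrics are the componentwise average.
(1/6+5/9)/2 = 13/36; similarly 1/2 and 5/36.

(13/36, 1/2, 5/36)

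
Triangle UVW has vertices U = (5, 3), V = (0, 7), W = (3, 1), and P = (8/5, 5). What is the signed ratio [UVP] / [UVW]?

[UVW] = ½·(5·(7−1) + 0·(1−3) + 3·(3−7)) = ½·(30 + 0 − 12) = 9.
[UVP] = ½·(5·(7−5) + 0·(5−3) + (8/5)·(3−7)) = ½·(10 + 0 − 32/5) = 9/5, so the ratio is (9/5)/9 = 1/5.

1/5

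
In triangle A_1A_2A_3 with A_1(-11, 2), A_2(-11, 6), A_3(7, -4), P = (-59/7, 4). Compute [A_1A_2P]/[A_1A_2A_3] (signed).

1/7

[A_1A_2A_3] = ½·((-11)·(6−(-4)) + (-11)·(-4−2) + 7·(2−6)) = ½·(-110 + 66 − 28) = -36.
[A_1A_2P] = ½·((-11)·(6−4) + (-11)·(4−2) + (-59/7)·(2−6)) = ½·(-22 − 22 + 236/7) = -36/7, so the ratio is (-36/7)/(-36) = 1/7.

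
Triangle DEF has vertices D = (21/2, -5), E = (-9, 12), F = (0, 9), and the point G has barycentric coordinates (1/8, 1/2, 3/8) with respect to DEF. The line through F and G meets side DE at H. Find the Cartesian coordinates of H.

Line FG meets DE where the F-coordinate vanishes; zeroing G's F-weight and renormalizing leaves D, E-weights 1/8 : 1/2 → (1/5, 4/5).
So H = (1/5)·D + (4/5)·E = (-51/10, 43/5).

(-51/10, 43/5)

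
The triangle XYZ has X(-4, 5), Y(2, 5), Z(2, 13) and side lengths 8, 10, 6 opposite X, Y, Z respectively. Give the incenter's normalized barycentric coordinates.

(1/3, 5/12, 1/4)

The incenter has barycentric coordinates proportional to the opposite side lengths: (8 : 10 : 6).
Normalizing by 8+10+6 = 24 gives (1/3, 5/12, 1/4).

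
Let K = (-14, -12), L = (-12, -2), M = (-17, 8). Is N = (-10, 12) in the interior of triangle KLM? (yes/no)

no

Barycentric coordinates of N: (-9/7, 76/35, 4/35).
The three coordinates are negative, positive, positive; a point is interior exactly when all three are positive.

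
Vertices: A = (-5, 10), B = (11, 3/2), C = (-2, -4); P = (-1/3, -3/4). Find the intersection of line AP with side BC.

Barycentric coordinates of P with respect to ABC: (1/6, 1/6, 2/3).
On side BC the A-coordinate is zero; dropping P's A-weight 1/6 and renormalizing the remaining 1/6 : 2/3 gives weights 1/5, 4/5 on B, C.
Q = (1/5)·(11, 3/2) + (4/5)·(-2, -4) = (3/5, -29/10).

(3/5, -29/10)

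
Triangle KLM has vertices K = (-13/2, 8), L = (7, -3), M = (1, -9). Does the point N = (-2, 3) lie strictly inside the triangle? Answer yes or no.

yes

Barycentric coordinates of N: (30/49, 13/49, 6/49).
The three coordinates are positive, positive, positive; a point is interior exactly when all three are positive.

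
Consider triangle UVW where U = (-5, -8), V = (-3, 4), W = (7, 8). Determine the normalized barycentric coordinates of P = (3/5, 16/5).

(1/5, 2/5, 2/5)

Signed area of the reference triangle: [UVW] = ½·((-5)·(4−8) + (-3)·(8−(-8)) + 7·(-8−4)) = ½·(20 − 48 − 84) = -56.
[PVW] = ½·((3/5)·(4−8) + (-3)·(8−(16/5)) + 7·(16/5−4)) = ½·(-12/5 − 72/5 − 28/5) = -56/5, so the U-coordinate is (-56/5)/(-56) = 1/5.
[UPW] = ½·((-5)·(16/5−8) + (3/5)·(8−(-8)) + 7·(-8−(16/5))) = ½·(24 + 48/5 − 392/5) = -112/5, so the V-coordinate is 2/5.
[UVP] = ½·((-5)·(4−(16/5)) + (-3)·(16/5−(-8)) + (3/5)·(-8−4)) = ½·(-4 − 168/5 − 36/5) = -112/5, so the W-coordinate is 2/5.
Check: 1/5 + 2/5 + 2/5 = 1.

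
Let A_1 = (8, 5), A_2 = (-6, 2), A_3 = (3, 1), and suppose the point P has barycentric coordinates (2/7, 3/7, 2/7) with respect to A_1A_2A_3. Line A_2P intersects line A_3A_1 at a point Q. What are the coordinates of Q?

(11/2, 3)

Line A_2P meets A_3A_1 where the A_2-coordinate vanishes; zeroing P's A_2-weight and renormalizing leaves A_3, A_1-weights 2/7 : 2/7 → (1/2, 1/2).
So Q = (1/2)·A_3 + (1/2)·A_1 = (11/2, 3).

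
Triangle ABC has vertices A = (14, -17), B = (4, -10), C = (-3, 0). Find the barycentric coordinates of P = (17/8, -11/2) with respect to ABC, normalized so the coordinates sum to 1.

Signed area of the reference triangle: [ABC] = ½·(14·(-10−0) + 4·(0−(-17)) + (-3)·(-17−(-10))) = ½·(-140 + 68 + 21) = -51/2.
[PBC] = ½·((17/8)·(-10−0) + 4·(0−(-11/2)) + (-3)·(-11/2−(-10))) = ½·(-85/4 + 22 − 27/2) = -51/8, so the A-coordinate is (-51/8)/(-51/2) = 1/4.
[APC] = ½·(14·(-11/2−0) + (17/8)·(0−(-17)) + (-3)·(-17−(-11/2))) = ½·(-77 + 289/8 + 69/2) = -51/16, so the B-coordinate is 1/8.
[ABP] = ½·(14·(-10−(-11/2)) + 4·(-11/2−(-17)) + (17/8)·(-17−(-10))) = ½·(-63 + 46 − 119/8) = -255/16, so the C-coordinate is 5/8.
Check: 1/4 + 1/8 + 5/8 = 1.

(1/4, 1/8, 5/8)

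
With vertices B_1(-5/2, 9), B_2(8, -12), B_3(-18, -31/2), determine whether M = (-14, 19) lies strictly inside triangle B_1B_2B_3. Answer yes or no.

Barycentric coordinates of M: (3532/2331, -1747/2331, 26/111).
The three coordinates are positive, negative, positive; a point is interior exactly when all three are positive.

no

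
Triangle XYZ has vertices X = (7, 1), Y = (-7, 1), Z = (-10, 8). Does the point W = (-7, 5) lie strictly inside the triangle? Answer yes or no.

yes

Barycentric coordinates of W: (6/49, 15/49, 4/7).
The three coordinates are positive, positive, positive; a point is interior exactly when all three are positive.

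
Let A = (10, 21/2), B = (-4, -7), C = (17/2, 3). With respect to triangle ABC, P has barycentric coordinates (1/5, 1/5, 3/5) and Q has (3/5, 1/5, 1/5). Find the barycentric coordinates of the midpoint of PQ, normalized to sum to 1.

(2/5, 1/5, 2/5)

Since both coordinate triples sum to 1, the midpoint's barycentrics are the componentwise average.
(1/5+3/5)/2 = 2/5; similarly 1/5 and 2/5.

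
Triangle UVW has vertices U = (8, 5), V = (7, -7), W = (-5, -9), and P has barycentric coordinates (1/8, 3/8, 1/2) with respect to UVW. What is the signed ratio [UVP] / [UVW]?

The signed ratio [UVP]/[UVW] equals the barycentric coordinate of P at vertex W, which is 1/2.

1/2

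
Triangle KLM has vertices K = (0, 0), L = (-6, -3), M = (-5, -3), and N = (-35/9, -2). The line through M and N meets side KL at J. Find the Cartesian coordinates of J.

(-15/4, -15/8)

Barycentric coordinates of N with respect to KLM: (1/3, 5/9, 1/9).
On side KL the M-coordinate is zero; dropping N's M-weight 1/9 and renormalizing the remaining 1/3 : 5/9 gives weights 3/8, 5/8 on K, L.
J = (3/8)·(0, 0) + (5/8)·(-6, -3) = (-15/4, -15/8).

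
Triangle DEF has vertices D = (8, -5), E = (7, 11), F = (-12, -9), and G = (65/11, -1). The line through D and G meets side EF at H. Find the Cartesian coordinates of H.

(9/4, 6)

Barycentric coordinates of G with respect to DEF: (7/11, 3/11, 1/11).
On side EF the D-coordinate is zero; dropping G's D-weight 7/11 and renormalizing the remaining 3/11 : 1/11 gives weights 3/4, 1/4 on E, F.
H = (3/4)·(7, 11) + (1/4)·(-12, -9) = (9/4, 6).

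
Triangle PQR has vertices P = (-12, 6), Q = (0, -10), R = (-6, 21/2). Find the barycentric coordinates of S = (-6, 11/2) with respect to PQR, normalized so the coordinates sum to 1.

(1/5, 1/5, 3/5)

Signed area of the reference triangle: [PQR] = ½·((-12)·(-10−(21/2)) + 0·(21/2−6) + (-6)·(6−(-10))) = ½·(246 + 0 − 96) = 75.
[SQR] = ½·((-6)·(-10−(21/2)) + 0·(21/2−(11/2)) + (-6)·(11/2−(-10))) = ½·(123 + 0 − 93) = 15, so the P-coordinate is 15/75 = 1/5.
[PSR] = ½·((-12)·(11/2−(21/2)) + (-6)·(21/2−6) + (-6)·(6−(11/2))) = ½·(60 − 27 − 3) = 15, so the Q-coordinate is 1/5.
[PQS] = ½·((-12)·(-10−(11/2)) + 0·(11/2−6) + (-6)·(6−(-10))) = ½·(186 + 0 − 96) = 45, so the R-coordinate is 3/5.
Check: 1/5 + 1/5 + 3/5 = 1.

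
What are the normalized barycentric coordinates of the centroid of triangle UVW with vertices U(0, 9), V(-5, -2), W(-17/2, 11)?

(1/3, 1/3, 1/3)

The centroid is the average of the vertices, so each weight is 1/3.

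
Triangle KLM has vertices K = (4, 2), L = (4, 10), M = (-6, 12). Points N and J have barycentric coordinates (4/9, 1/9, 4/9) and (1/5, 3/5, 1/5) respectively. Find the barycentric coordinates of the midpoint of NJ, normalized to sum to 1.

(29/90, 16/45, 29/90)

Since both coordinate triples sum to 1, the midpoint's barycentrics are the componentwise average.
(4/9+1/5)/2 = 29/90; similarly 16/45 and 29/90.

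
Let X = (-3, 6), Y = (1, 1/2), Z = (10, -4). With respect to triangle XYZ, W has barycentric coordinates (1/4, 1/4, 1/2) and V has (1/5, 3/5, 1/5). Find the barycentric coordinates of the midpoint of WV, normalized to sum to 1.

(9/40, 17/40, 7/20)

Since both coordinate triples sum to 1, the midpoint's barycentrics are the componentwise average.
(1/4+1/5)/2 = 9/40; similarly 17/40 and 7/20.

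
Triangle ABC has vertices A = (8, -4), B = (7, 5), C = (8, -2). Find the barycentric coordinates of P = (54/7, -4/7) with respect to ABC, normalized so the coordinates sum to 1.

(2/7, 2/7, 3/7)

Signed area of the reference triangle: [ABC] = ½·(8·(5−(-2)) + 7·(-2−(-4)) + 8·(-4−5)) = ½·(56 + 14 − 72) = -1.
[PBC] = ½·((54/7)·(5−(-2)) + 7·(-2−(-4/7)) + 8·(-4/7−5)) = ½·(54 − 10 − 312/7) = -2/7, so the A-coordinate is (-2/7)/(-1) = 2/7.
[APC] = ½·(8·(-4/7−(-2)) + (54/7)·(-2−(-4)) + 8·(-4−(-4/7))) = ½·(80/7 + 108/7 − 192/7) = -2/7, so the B-coordinate is 2/7.
[ABP] = ½·(8·(5−(-4/7)) + 7·(-4/7−(-4)) + (54/7)·(-4−5)) = ½·(312/7 + 24 − 486/7) = -3/7, so the C-coordinate is 3/7.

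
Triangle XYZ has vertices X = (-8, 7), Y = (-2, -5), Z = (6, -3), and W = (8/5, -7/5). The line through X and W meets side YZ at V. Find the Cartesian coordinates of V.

(4, -7/2)

Barycentric coordinates of W with respect to XYZ: (1/5, 1/5, 3/5).
On side YZ the X-coordinate is zero; dropping W's X-weight 1/5 and renormalizing the remaining 1/5 : 3/5 gives weights 1/4, 3/4 on Y, Z.
V = (1/4)·(-2, -5) + (3/4)·(6, -3) = (4, -7/2).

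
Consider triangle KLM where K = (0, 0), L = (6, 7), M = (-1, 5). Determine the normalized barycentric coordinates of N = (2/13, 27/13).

(8/13, 1/13, 4/13)

Signed area of the reference triangle: [KLM] = ½·(0·(7−5) + 6·(5−0) + (-1)·(0−7)) = ½·(0 + 30 + 7) = 37/2.
[NLM] = ½·((2/13)·(7−5) + 6·(5−(27/13)) + (-1)·(27/13−7)) = ½·(4/13 + 228/13 + 64/13) = 148/13, so the K-coordinate is (148/13)/(37/2) = 8/13.
[KNM] = ½·(0·(27/13−5) + (2/13)·(5−0) + (-1)·(0−(27/13))) = ½·(0 + 10/13 + 27/13) = 37/26, so the L-coordinate is 1/13.
[KLN] = ½·(0·(7−(27/13)) + 6·(27/13−0) + (2/13)·(0−7)) = ½·(0 + 162/13 − 14/13) = 74/13, so the M-coordinate is 4/13.
Check: 8/13 + 1/13 + 4/13 = 1.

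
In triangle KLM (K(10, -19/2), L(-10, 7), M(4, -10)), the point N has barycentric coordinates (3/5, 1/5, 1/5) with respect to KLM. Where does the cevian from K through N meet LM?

(-3, -3/2)

Line KN meets LM where the K-coordinate vanishes; zeroing N's K-weight and renormalizing leaves L, M-weights 1/5 : 1/5 → (1/2, 1/2).
So J = (1/2)·L + (1/2)·M = (-3, -3/2).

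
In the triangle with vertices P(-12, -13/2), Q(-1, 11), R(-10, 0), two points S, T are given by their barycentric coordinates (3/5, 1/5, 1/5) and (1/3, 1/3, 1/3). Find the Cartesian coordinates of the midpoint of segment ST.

Barycentric coordinates of the midpoint are the average: (7/15, 4/15, 4/15).
Converting: (7/15)·P + (4/15)·Q + (4/15)·R = (-128/15, -1/10).

(-128/15, -1/10)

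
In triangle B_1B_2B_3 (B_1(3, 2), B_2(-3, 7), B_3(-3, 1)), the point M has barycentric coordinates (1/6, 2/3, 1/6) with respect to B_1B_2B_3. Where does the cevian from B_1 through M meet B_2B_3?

Line B_1M meets B_2B_3 where the B_1-coordinate vanishes; zeroing M's B_1-weight and renormalizing leaves B_2, B_3-weights 2/3 : 1/6 → (4/5, 1/5).
So N = (4/5)·B_2 + (1/5)·B_3 = (-3, 29/5).

(-3, 29/5)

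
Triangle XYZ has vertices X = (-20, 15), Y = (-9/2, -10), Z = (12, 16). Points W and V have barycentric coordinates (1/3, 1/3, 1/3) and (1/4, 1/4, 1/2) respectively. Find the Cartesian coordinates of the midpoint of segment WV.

(-103/48, 65/8)

Barycentric coordinates of the midpoint are the average: (7/24, 7/24, 5/12).
Converting: (7/24)·X + (7/24)·Y + (5/12)·Z = (-103/48, 65/8).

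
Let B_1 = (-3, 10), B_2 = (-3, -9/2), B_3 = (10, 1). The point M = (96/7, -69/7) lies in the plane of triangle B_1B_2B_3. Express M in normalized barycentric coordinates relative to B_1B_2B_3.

(-6/7, 4/7, 9/7)

Signed area of the reference triangle: [B_1B_2B_3] = ½·((-3)·(-9/2−1) + (-3)·(1−10) + 10·(10−(-9/2))) = ½·(33/2 + 27 + 145) = 377/4.
[MB_2B_3] = ½·((96/7)·(-9/2−1) + (-3)·(1−(-69/7)) + 10·(-69/7−(-9/2))) = ½·(-528/7 − 228/7 − 375/7) = -1131/14, so the B_1-coordinate is (-1131/14)/(377/4) = -6/7.
[B_1MB_3] = ½·((-3)·(-69/7−1) + (96/7)·(1−10) + 10·(10−(-69/7))) = ½·(228/7 − 864/7 + 1390/7) = 377/7, so the B_2-coordinate is 4/7.
[B_1B_2M] = ½·((-3)·(-9/2−(-69/7)) + (-3)·(-69/7−10) + (96/7)·(10−(-9/2))) = ½·(-225/14 + 417/7 + 1392/7) = 3393/28, so the B_3-coordinate is 9/7.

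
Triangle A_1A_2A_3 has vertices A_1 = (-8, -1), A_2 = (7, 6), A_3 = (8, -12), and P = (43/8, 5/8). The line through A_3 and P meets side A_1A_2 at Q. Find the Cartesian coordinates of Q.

Barycentric coordinates of P with respect to A_1A_2A_3: (1/8, 5/8, 1/4).
On side A_1A_2 the A_3-coordinate is zero; dropping P's A_3-weight 1/4 and renormalizing the remaining 1/8 : 5/8 gives weights 1/6, 5/6 on A_1, A_2.
Q = (1/6)·(-8, -1) + (5/6)·(7, 6) = (9/2, 29/6).

(9/2, 29/6)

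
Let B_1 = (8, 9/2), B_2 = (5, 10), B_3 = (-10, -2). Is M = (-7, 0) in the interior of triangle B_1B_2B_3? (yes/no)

Barycentric coordinates of M: (4/79, 11/79, 64/79).
The three coordinates are positive, positive, positive; a point is interior exactly when all three are positive.

yes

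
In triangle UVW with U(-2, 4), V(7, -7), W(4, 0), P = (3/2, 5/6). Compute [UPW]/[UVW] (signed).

[UVW] = ½·((-2)·(-7−0) + 7·(0−4) + 4·(4−(-7))) = ½·(14 − 28 + 44) = 15.
[UPW] = ½·((-2)·(5/6−0) + (3/2)·(0−4) + 4·(4−(5/6))) = ½·(-5/3 − 6 + 38/3) = 5/2, so the ratio is (5/2)/15 = 1/6.

1/6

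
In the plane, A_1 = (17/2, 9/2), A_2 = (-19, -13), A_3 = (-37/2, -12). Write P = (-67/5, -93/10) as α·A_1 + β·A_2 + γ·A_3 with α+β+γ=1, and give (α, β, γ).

Signed area of the reference triangle: [A_1A_2A_3] = ½·((17/2)·(-13−(-12)) + (-19)·(-12−(9/2)) + (-37/2)·(9/2−(-13))) = ½·(-17/2 + 627/2 − 1295/4) = -75/8.
[PA_2A_3] = ½·((-67/5)·(-13−(-12)) + (-19)·(-12−(-93/10)) + (-37/2)·(-93/10−(-13))) = ½·(67/5 + 513/10 − 1369/20) = -15/8, so the A_1-coordinate is (-15/8)/(-75/8) = 1/5.
[A_1PA_3] = ½·((17/2)·(-93/10−(-12)) + (-67/5)·(-12−(9/2)) + (-37/2)·(9/2−(-93/10))) = ½·(459/20 + 2211/10 − 2553/10) = -45/8, so the A_2-coordinate is 3/5.
[A_1A_2P] = ½·((17/2)·(-13−(-93/10)) + (-19)·(-93/10−(9/2)) + (-67/5)·(9/2−(-13))) = ½·(-629/20 + 1311/5 − 469/2) = -15/8, so the A_3-coordinate is 1/5.

(1/5, 3/5, 1/5)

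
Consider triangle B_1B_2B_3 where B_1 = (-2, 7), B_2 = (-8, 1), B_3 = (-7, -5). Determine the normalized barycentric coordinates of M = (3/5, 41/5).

(7/5, -3/5, 1/5)

Signed area of the reference triangle: [B_1B_2B_3] = ½·((-2)·(1−(-5)) + (-8)·(-5−7) + (-7)·(7−1)) = ½·(-12 + 96 − 42) = 21.
[MB_2B_3] = ½·((3/5)·(1−(-5)) + (-8)·(-5−(41/5)) + (-7)·(41/5−1)) = ½·(18/5 + 528/5 − 252/5) = 147/5, so the B_1-coordinate is (147/5)/21 = 7/5.
[B_1MB_3] = ½·((-2)·(41/5−(-5)) + (3/5)·(-5−7) + (-7)·(7−(41/5))) = ½·(-132/5 − 36/5 + 42/5) = -63/5, so the B_2-coordinate is -3/5.
[B_1B_2M] = ½·((-2)·(1−(41/5)) + (-8)·(41/5−7) + (3/5)·(7−1)) = ½·(72/5 − 48/5 + 18/5) = 21/5, so the B_3-coordinate is 1/5.
Check: 7/5 − 3/5 + 1/5 = 1.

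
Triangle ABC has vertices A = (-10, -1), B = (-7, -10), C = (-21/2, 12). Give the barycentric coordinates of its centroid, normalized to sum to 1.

The centroid is the average of the vertices, so each weight is 1/3.

(1/3, 1/3, 1/3)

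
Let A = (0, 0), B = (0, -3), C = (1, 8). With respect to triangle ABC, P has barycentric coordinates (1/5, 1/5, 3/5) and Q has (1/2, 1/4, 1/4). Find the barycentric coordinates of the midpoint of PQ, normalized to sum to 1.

Since both coordinate triples sum to 1, the midpoint's barycentrics are the componentwise average.
(1/5+1/2)/2 = 7/20; similarly 9/40 and 17/40.

(7/20, 9/40, 17/40)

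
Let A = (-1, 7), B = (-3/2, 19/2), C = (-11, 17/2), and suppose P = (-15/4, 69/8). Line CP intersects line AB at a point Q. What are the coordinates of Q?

Barycentric coordinates of P with respect to ABC: (1/4, 1/2, 1/4).
On side AB the C-coordinate is zero; dropping P's C-weight 1/4 and renormalizing the remaining 1/4 : 1/2 gives weights 1/3, 2/3 on A, B.
Q = (1/3)·(-1, 7) + (2/3)·(-3/2, 19/2) = (-4/3, 26/3).

(-4/3, 26/3)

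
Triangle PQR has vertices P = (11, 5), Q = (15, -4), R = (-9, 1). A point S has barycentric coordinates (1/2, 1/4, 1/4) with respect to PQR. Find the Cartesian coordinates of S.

S = (1/2)·P + (1/4)·Q + (1/4)·R.
x-coordinate: (1/2)·11 + (1/4)·15 + (1/4)·(-9) = 7.
y-coordinate: (1/2)·5 + (1/4)·(-4) + (1/4)·1 = 7/4.

(7, 7/4)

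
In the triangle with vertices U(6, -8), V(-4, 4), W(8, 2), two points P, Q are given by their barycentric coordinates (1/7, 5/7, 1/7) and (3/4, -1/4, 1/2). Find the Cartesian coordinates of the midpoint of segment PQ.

(121/28, -2)

Barycentric coordinates of the midpoint are the average: (25/56, 13/56, 9/28).
Converting: (25/56)·U + (13/56)·V + (9/28)·W = (121/28, -2).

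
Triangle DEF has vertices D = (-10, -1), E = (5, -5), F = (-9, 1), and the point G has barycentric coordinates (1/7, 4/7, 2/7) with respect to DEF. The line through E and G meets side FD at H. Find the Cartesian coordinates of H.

(-28/3, 1/3)

Line EG meets FD where the E-coordinate vanishes; zeroing G's E-weight and renormalizing leaves F, D-weights 2/7 : 1/7 → (2/3, 1/3).
So H = (2/3)·F + (1/3)·D = (-28/3, 1/3).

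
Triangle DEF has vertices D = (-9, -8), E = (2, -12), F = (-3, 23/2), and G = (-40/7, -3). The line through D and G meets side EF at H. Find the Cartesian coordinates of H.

(-4/3, 11/3)

Barycentric coordinates of G with respect to DEF: (4/7, 1/7, 2/7).
On side EF the D-coordinate is zero; dropping G's D-weight 4/7 and renormalizing the remaining 1/7 : 2/7 gives weights 1/3, 2/3 on E, F.
H = (1/3)·(2, -12) + (2/3)·(-3, 23/2) = (-4/3, 11/3).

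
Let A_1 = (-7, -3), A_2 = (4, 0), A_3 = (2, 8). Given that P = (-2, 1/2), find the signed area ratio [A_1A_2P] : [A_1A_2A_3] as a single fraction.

1/4

[A_1A_2A_3] = ½·((-7)·(0−8) + 4·(8−(-3)) + 2·(-3−0)) = ½·(56 + 44 − 6) = 47.
[A_1A_2P] = ½·((-7)·(0−(1/2)) + 4·(1/2−(-3)) + (-2)·(-3−0)) = ½·(7/2 + 14 + 6) = 47/4, so the ratio is (47/4)/47 = 1/4.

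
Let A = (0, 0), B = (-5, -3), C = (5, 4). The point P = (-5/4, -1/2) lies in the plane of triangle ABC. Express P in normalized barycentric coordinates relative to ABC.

Signed area of the reference triangle: [ABC] = ½·(0·(-3−4) + (-5)·(4−0) + 5·(0−(-3))) = ½·(0 − 20 + 15) = -5/2.
[PBC] = ½·((-5/4)·(-3−4) + (-5)·(4−(-1/2)) + 5·(-1/2−(-3))) = ½·(35/4 − 45/2 + 25/2) = -5/8, so the A-coordinate is (-5/8)/(-5/2) = 1/4.
[APC] = ½·(0·(-1/2−4) + (-5/4)·(4−0) + 5·(0−(-1/2))) = ½·(0 − 5 + 5/2) = -5/4, so the B-coordinate is 1/2.
[ABP] = ½·(0·(-3−(-1/2)) + (-5)·(-1/2−0) + (-5/4)·(0−(-3))) = ½·(0 + 5/2 − 15/4) = -5/8, so the C-coordinate is 1/4.
Check: 1/4 + 1/2 + 1/4 = 1.

(1/4, 1/2, 1/4)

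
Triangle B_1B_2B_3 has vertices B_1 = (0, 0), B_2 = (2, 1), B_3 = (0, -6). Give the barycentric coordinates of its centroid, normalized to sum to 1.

(1/3, 1/3, 1/3)

The centroid is the average of the vertices, so each weight is 1/3.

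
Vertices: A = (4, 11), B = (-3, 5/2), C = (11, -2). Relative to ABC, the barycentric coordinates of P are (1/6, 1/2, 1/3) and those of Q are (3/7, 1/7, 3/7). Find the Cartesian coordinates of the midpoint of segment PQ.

(53/12, 557/168)

Barycentric coordinates of the midpoint are the average: (25/84, 9/28, 8/21).
Converting: (25/84)·A + (9/28)·B + (8/21)·C = (53/12, 557/168).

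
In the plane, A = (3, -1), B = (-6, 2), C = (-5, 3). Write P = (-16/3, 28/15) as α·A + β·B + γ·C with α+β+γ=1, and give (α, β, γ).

Signed area of the reference triangle: [ABC] = ½·(3·(2−3) + (-6)·(3−(-1)) + (-5)·(-1−2)) = ½·(-3 − 24 + 15) = -6.
[PBC] = ½·((-16/3)·(2−3) + (-6)·(3−(28/15)) + (-5)·(28/15−2)) = ½·(16/3 − 34/5 + 2/3) = -2/5, so the A-coordinate is (-2/5)/(-6) = 1/15.
[APC] = ½·(3·(28/15−3) + (-16/3)·(3−(-1)) + (-5)·(-1−(28/15))) = ½·(-17/5 − 64/3 + 43/3) = -26/5, so the B-coordinate is 13/15.
[ABP] = ½·(3·(2−(28/15)) + (-6)·(28/15−(-1)) + (-16/3)·(-1−2)) = ½·(2/5 − 86/5 + 16) = -2/5, so the C-coordinate is 1/15.
Check: 1/15 + 13/15 + 1/15 = 1.

(1/15, 13/15, 1/15)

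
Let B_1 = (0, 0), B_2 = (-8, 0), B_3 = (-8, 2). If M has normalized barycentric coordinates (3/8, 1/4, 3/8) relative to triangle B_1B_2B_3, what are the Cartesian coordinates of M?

(-5, 3/4)

M = (3/8)·B_1 + (1/4)·B_2 + (3/8)·B_3.
x-coordinate: (3/8)·0 + (1/4)·(-8) + (3/8)·(-8) = -5.
y-coordinate: (3/8)·0 + (1/4)·0 + (3/8)·2 = 3/4.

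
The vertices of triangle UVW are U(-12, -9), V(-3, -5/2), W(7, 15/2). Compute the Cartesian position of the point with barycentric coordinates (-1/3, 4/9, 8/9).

P = (-1/3)·U + (4/9)·V + (8/9)·W.
x-coordinate: (-1/3)·(-12) + (4/9)·(-3) + (8/9)·7 = 80/9.
y-coordinate: (-1/3)·(-9) + (4/9)·(-5/2) + (8/9)·(15/2) = 77/9.

(80/9, 77/9)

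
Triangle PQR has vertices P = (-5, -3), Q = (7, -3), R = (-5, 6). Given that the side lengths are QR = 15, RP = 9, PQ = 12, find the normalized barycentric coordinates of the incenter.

(5/12, 1/4, 1/3)

The incenter has barycentric coordinates proportional to the opposite side lengths: (15 : 9 : 12).
Normalizing by 15+9+12 = 36 gives (5/12, 1/4, 1/3).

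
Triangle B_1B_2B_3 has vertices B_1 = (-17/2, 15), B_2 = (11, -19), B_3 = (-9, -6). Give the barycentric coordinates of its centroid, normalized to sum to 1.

(1/3, 1/3, 1/3)

The centroid is the average of the vertices, so each weight is 1/3.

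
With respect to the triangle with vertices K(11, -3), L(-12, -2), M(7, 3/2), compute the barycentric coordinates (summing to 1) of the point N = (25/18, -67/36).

Signed area of the reference triangle: [KLM] = ½·(11·(-2−(3/2)) + (-12)·(3/2−(-3)) + 7·(-3−(-2))) = ½·(-77/2 − 54 − 7) = -199/4.
[NLM] = ½·((25/18)·(-2−(3/2)) + (-12)·(3/2−(-67/36)) + 7·(-67/36−(-2))) = ½·(-175/36 − 121/3 + 35/36) = -199/9, so the K-coordinate is (-199/9)/(-199/4) = 4/9.
[KNM] = ½·(11·(-67/36−(3/2)) + (25/18)·(3/2−(-3)) + 7·(-3−(-67/36))) = ½·(-1331/36 + 25/4 − 287/36) = -1393/72, so the L-coordinate is 7/18.
[KLN] = ½·(11·(-2−(-67/36)) + (-12)·(-67/36−(-3)) + (25/18)·(-3−(-2))) = ½·(-55/36 − 41/3 − 25/18) = -199/24, so the M-coordinate is 1/6.
Check: 4/9 + 7/18 + 1/6 = 1.

(4/9, 7/18, 1/6)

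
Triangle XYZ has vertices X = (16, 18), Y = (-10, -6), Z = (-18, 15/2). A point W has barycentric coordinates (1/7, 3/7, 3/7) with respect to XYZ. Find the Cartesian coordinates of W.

(-68/7, 45/14)

W = (1/7)·X + (3/7)·Y + (3/7)·Z.
x-coordinate: (1/7)·16 + (3/7)·(-10) + (3/7)·(-18) = -68/7.
y-coordinate: (1/7)·18 + (3/7)·(-6) + (3/7)·(15/2) = 45/14.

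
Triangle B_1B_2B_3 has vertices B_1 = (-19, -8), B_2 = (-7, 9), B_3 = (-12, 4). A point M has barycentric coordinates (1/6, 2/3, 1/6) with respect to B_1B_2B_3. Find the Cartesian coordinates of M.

M = (1/6)·B_1 + (2/3)·B_2 + (1/6)·B_3.
x-coordinate: (1/6)·(-19) + (2/3)·(-7) + (1/6)·(-12) = -59/6.
y-coordinate: (1/6)·(-8) + (2/3)·9 + (1/6)·4 = 16/3.

(-59/6, 16/3)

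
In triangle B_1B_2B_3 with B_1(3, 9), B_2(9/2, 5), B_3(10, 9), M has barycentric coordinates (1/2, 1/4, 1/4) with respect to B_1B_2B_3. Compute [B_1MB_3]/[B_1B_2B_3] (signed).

The signed ratio [B_1MB_3]/[B_1B_2B_3] equals the barycentric coordinate of M at vertex B_2, which is 1/4.

1/4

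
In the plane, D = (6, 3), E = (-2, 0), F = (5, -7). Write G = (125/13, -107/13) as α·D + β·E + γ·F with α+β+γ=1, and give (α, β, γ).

Signed area of the reference triangle: [DEF] = ½·(6·(0−(-7)) + (-2)·(-7−3) + 5·(3−0)) = ½·(42 + 20 + 15) = 77/2.
[GEF] = ½·((125/13)·(0−(-7)) + (-2)·(-7−(-107/13)) + 5·(-107/13−0)) = ½·(875/13 − 32/13 − 535/13) = 154/13, so the D-coordinate is (154/13)/(77/2) = 4/13.
[DGF] = ½·(6·(-107/13−(-7)) + (125/13)·(-7−3) + 5·(3−(-107/13))) = ½·(-96/13 − 1250/13 + 730/13) = -308/13, so the E-coordinate is -8/13.
[DEG] = ½·(6·(0−(-107/13)) + (-2)·(-107/13−3) + (125/13)·(3−0)) = ½·(642/13 + 292/13 + 375/13) = 1309/26, so the F-coordinate is 17/13.
Check: 4/13 − 8/13 + 17/13 = 1.

(4/13, -8/13, 17/13)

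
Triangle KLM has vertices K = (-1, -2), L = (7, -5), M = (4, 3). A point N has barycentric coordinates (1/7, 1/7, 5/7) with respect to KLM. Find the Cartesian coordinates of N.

(26/7, 8/7)

N = (1/7)·K + (1/7)·L + (5/7)·M.
x-coordinate: (1/7)·(-1) + (1/7)·7 + (5/7)·4 = 26/7.
y-coordinate: (1/7)·(-2) + (1/7)·(-5) + (5/7)·3 = 8/7.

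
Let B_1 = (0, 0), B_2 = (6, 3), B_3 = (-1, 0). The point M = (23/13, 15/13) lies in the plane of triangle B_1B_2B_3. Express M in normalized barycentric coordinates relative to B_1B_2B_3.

(1/13, 5/13, 7/13)

Signed area of the reference triangle: [B_1B_2B_3] = ½·(0·(3−0) + 6·(0−0) + (-1)·(0−3)) = ½·(0 + 0 + 3) = 3/2.
[MB_2B_3] = ½·((23/13)·(3−0) + 6·(0−(15/13)) + (-1)·(15/13−3)) = ½·(69/13 − 90/13 + 24/13) = 3/26, so the B_1-coordinate is (3/26)/(3/2) = 1/13.
[B_1MB_3] = ½·(0·(15/13−0) + (23/13)·(0−0) + (-1)·(0−(15/13))) = ½·(0 + 0 + 15/13) = 15/26, so the B_2-coordinate is 5/13.
[B_1B_2M] = ½·(0·(3−(15/13)) + 6·(15/13−0) + (23/13)·(0−3)) = ½·(0 + 90/13 − 69/13) = 21/26, so the B_3-coordinate is 7/13.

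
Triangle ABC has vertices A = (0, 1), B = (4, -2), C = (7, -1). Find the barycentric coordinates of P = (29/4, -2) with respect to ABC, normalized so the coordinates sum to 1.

(-1/4, 1/2, 3/4)

Signed area of the reference triangle: [ABC] = ½·(0·(-2−(-1)) + 4·(-1−1) + 7·(1−(-2))) = ½·(0 − 8 + 21) = 13/2.
[PBC] = ½·((29/4)·(-2−(-1)) + 4·(-1−(-2)) + 7·(-2−(-2))) = ½·(-29/4 + 4 + 0) = -13/8, so the A-coordinate is (-13/8)/(13/2) = -1/4.
[APC] = ½·(0·(-2−(-1)) + (29/4)·(-1−1) + 7·(1−(-2))) = ½·(0 − 29/2 + 21) = 13/4, so the B-coordinate is 1/2.
[ABP] = ½·(0·(-2−(-2)) + 4·(-2−1) + (29/4)·(1−(-2))) = ½·(0 − 12 + 87/4) = 39/8, so the C-coordinate is 3/4.
Check: -1/4 + 1/2 + 3/4 = 1.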